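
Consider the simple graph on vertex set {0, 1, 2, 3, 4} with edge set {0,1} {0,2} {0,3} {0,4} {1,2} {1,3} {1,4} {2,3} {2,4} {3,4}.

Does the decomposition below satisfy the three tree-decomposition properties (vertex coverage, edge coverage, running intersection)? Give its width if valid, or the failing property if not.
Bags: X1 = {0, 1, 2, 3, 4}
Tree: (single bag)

Yes; width 4.

Checking the three conditions: (i) the bags cover all of {0, 1, 2, 3, 4}; (ii) for each edge, some bag contains both endpoints; (iii) the bags containing any fixed vertex form a subtree. All hold, so the decomposition is valid with width 5 − 1 = 4.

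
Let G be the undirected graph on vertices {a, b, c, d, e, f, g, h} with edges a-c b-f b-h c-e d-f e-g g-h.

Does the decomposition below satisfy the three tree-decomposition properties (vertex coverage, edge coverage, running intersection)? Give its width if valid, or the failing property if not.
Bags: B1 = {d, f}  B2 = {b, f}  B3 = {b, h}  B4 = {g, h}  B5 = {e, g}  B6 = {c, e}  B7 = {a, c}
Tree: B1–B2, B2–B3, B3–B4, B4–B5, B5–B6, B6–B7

Yes; width 1.

Every vertex of G appears in some bag (union = {a, b, c, d, e, f, g, h}); every edge is covered by a bag; and for each vertex v the set of bags containing v is connected in the bag tree. The decomposition is therefore valid. The largest bag has 2 vertices, so the width is 1.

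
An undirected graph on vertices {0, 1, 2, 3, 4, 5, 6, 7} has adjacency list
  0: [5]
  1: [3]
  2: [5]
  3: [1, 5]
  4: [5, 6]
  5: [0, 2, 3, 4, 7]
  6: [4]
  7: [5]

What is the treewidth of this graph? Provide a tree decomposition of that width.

Treewidth 1.
Bags: B1 = {0, 5}  B2 = {2, 5}  B3 = {5, 7}  B4 = {3, 5}  B5 = {4, 5}  B6 = {4, 6}  B7 = {1, 3}
Tree: B1–B2, B1–B3, B2–B4, B2–B5, B5–B6, B4–B7

Every bag has size at most 2, so the width is 2 − 1 = 1 and tw(G) ≤ 1. Any graph with an edge has treewidth ≥ 1, and G has the edge 5–0. Combining the bounds, tw(G) = 1.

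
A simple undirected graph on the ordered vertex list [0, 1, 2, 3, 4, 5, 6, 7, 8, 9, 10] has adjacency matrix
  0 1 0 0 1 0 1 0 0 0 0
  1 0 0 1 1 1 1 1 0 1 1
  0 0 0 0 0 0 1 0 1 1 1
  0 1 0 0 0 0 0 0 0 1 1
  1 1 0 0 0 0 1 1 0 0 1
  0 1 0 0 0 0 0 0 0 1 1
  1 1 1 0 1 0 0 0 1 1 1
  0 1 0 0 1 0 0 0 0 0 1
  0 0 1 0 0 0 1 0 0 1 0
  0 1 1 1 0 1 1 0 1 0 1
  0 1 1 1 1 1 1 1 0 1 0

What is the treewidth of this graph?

3

A width-3 tree decomposition is:
Bags: B1 = {1, 6, 9, 10}  B2 = {1, 4, 6, 10}  B3 = {2, 6, 9, 10}  B4 = {1, 4, 7, 10}  B5 = {0, 1, 4, 6}  B6 = {2, 6, 8, 9}  B7 = {1, 5, 9, 10}  B8 = {1, 3, 9, 10}
Tree: B1–B2, B1–B3, B2–B4, B2–B5, B3–B6, B1–B7, B1–B8
The largest bag has 4 vertices, giving width 3; this decomposition certifies tw(G) ≤ 3. For the lower bound, the 4 vertices {2, 6, 8, 9} are pairwise adjacent, and any tree decomposition puts a clique entirely inside one bag — forcing width ≥ 3. Therefore the treewidth is 3.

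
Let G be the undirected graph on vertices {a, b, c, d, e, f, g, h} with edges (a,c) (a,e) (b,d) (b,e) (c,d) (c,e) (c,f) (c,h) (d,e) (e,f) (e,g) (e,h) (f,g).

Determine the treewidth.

2

A width-2 tree decomposition is:
Bags: B1 = {e, f, g}  B2 = {c, e, f}  B3 = {c, d, e}  B4 = {a, c, e}  B5 = {b, d, e}  B6 = {c, e, h}
Tree: B1–B2, B2–B3, B3–B4, B3–B5, B2–B6
Each bag holds 3 vertices, so the decomposition has width 2, which upper-bounds the treewidth. For the lower bound, the 3 vertices {e, f, g} are pairwise adjacent, and any tree decomposition puts a clique entirely inside one bag — forcing width ≥ 2. The upper and lower bounds meet at 2, so that is the treewidth.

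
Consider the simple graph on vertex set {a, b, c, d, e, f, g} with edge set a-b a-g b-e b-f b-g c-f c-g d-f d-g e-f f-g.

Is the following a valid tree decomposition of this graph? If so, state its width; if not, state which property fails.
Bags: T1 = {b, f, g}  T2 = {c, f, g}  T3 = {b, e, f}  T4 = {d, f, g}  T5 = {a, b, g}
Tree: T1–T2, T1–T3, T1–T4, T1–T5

Vertex coverage: the bags together contain {a, b, c, d, e, f, g}, the full vertex set. Edge coverage: each edge of G has both endpoints in at least one bag. Running intersection: for every vertex, the bags containing it form a connected subtree. All three properties hold, so this is a valid tree decomposition of width max|bag| − 1 = 2, and hence tw(G) ≤ 2.

Yes; width 2.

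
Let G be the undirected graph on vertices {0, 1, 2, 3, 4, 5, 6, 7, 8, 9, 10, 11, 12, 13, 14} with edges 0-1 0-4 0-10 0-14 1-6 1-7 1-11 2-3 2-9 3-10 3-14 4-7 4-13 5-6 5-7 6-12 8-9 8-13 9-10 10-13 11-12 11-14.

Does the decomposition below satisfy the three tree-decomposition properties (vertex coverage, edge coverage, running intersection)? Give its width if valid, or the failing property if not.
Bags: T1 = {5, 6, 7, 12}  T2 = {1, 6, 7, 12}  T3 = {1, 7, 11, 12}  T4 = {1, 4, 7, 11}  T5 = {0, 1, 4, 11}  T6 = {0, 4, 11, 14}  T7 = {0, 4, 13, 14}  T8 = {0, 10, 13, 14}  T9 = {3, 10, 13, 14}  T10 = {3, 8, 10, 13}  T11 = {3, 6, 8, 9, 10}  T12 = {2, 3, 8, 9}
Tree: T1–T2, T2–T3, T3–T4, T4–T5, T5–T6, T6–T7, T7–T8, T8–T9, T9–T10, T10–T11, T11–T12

No — bags containing vertex 6 are not connected in the tree.

A tree decomposition must satisfy three properties: every vertex lies in some bag; for every edge, both endpoints lie together in some bag; and for every vertex, the bags containing it form a connected subtree. Here bags containing vertex 6 are not connected in the tree, so the decomposition is invalid.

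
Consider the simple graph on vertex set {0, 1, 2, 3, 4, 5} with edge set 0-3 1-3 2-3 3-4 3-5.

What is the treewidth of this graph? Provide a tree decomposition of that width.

The largest bag has 2 vertices, giving width 1; this decomposition certifies tw(G) ≤ 1. Any graph with an edge has treewidth ≥ 1, and G has the edge 0–3. The upper and lower bounds meet at 1, so that is the treewidth.

Treewidth 1.
One such decomposition:
Bags: B1 = {0, 3}  B2 = {1, 3}  B3 = {2, 3}  B4 = {3, 4}  B5 = {3, 5}
Tree: B1–B2, B2–B3, B2–B4, B1–B5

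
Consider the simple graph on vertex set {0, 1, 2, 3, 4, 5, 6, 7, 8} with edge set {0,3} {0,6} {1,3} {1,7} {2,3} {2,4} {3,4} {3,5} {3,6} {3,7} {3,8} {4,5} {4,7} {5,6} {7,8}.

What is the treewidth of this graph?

A width-2 tree decomposition is:
Bags: B1 = {3, 7, 8}  B2 = {3, 4, 7}  B3 = {3, 4, 5}  B4 = {3, 5, 6}  B5 = {2, 3, 4}  B6 = {1, 3, 7}  B7 = {0, 3, 6}
Tree: B1–B2, B2–B3, B3–B4, B2–B5, B1–B6, B4–B7
Every bag has size at most 3, so the width is 3 − 1 = 2 and tw(G) ≤ 2. On the other hand G contains the 3-clique {0, 3, 6}. A clique must lie in a single bag of any decomposition, so no decomposition can have width below 2. Combining the bounds, tw(G) = 2.

2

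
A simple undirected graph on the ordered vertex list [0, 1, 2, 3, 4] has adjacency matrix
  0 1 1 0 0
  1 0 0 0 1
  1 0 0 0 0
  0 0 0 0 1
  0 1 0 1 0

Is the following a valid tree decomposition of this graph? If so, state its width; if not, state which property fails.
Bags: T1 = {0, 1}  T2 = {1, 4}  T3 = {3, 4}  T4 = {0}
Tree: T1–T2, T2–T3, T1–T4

A tree decomposition must satisfy three properties: every vertex lies in some bag; for every edge, both endpoints lie together in some bag; and for every vertex, the bags containing it form a connected subtree. Here vertex 2 appears in no bag, so the decomposition is invalid.

No — vertex 2 appears in no bag.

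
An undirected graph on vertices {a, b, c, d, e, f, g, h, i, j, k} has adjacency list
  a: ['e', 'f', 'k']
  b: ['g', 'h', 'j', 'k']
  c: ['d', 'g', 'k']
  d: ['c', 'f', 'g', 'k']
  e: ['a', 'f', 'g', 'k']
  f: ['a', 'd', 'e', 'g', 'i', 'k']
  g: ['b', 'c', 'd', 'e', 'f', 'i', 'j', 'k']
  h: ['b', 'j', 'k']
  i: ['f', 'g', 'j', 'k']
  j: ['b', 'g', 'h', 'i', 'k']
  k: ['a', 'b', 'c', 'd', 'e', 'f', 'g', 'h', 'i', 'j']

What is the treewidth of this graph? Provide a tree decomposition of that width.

The largest bag has 4 vertices, giving width 3; this decomposition certifies tw(G) ≤ 3. On the other hand G contains the 4-clique {b, g, j, k}. A clique must lie in a single bag of any decomposition, so no decomposition can have width below 3. Therefore the treewidth is 3.

Treewidth 3.
One such decomposition:
Bags: B1 = {b, g, j, k}  B2 = {g, i, j, k}  B3 = {b, h, j, k}  B4 = {f, g, i, k}  B5 = {d, f, g, k}  B6 = {c, d, g, k}  B7 = {e, f, g, k}  B8 = {a, e, f, k}
Tree: B1–B2, B1–B3, B2–B4, B4–B5, B5–B6, B4–B7, B7–B8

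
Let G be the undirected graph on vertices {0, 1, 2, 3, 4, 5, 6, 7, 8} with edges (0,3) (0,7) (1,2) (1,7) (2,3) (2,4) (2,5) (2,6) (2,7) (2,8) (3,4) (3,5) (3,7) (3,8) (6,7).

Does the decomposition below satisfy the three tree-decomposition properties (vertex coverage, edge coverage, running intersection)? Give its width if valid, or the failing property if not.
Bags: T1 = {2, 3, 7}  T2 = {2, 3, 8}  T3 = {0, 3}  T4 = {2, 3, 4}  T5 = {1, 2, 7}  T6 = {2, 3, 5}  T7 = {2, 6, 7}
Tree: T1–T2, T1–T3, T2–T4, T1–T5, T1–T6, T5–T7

A tree decomposition must satisfy three properties: every vertex lies in some bag; for every edge, both endpoints lie together in some bag; and for every vertex, the bags containing it form a connected subtree. Here edge (7,0) lies in no bag, so the decomposition is invalid.

No — edge (7,0) lies in no bag.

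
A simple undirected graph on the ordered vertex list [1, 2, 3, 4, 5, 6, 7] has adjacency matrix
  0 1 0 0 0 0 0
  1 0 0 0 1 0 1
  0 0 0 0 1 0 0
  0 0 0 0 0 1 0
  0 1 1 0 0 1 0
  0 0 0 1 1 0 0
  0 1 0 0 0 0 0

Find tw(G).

1

A width-1 tree decomposition is:
Bags: B1 = {1, 2}  B2 = {2, 5}  B3 = {5, 6}  B4 = {2, 7}  B5 = {3, 5}  B6 = {4, 6}
Tree: B1–B2, B2–B3, B1–B4, B3–B5, B3–B6
The largest bag has 2 vertices, giving width 1; this decomposition certifies tw(G) ≤ 1. G has an edge, so its treewidth is at least 1. Combining the bounds, tw(G) = 1.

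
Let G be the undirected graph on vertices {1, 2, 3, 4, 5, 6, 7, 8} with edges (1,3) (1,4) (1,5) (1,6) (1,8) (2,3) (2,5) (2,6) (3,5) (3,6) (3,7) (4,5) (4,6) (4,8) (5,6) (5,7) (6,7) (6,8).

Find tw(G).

A width-3 tree decomposition is:
Bags: B1 = {3, 5, 6, 7}  B2 = {1, 3, 5, 6}  B3 = {1, 4, 5, 6}  B4 = {2, 3, 5, 6}  B5 = {1, 4, 6, 8}
Tree: B1–B2, B2–B3, B2–B4, B3–B5
Each bag holds 4 vertices, so the decomposition has width 3, which upper-bounds the treewidth. For the lower bound, the 4 vertices {1, 4, 6, 8} are pairwise adjacent, and any tree decomposition puts a clique entirely inside one bag — forcing width ≥ 3. The upper and lower bounds meet at 3, so that is the treewidth.

3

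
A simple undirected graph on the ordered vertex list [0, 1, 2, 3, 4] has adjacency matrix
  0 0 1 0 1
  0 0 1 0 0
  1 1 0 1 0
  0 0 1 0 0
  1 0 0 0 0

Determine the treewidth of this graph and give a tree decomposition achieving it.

Treewidth 1.
One optimal decomposition is:
Bags: B1 = {0, 2}  B2 = {0, 4}  B3 = {2, 3}  B4 = {1, 2}
Tree: B1–B2, B1–B3, B3–B4

The largest bag has 2 vertices, giving width 1; this decomposition certifies tw(G) ≤ 1. Since G has at least one edge (e.g. 2–0), it is not an edgeless graph, so tw(G) ≥ 1. Hence tw(G) = 1 exactly.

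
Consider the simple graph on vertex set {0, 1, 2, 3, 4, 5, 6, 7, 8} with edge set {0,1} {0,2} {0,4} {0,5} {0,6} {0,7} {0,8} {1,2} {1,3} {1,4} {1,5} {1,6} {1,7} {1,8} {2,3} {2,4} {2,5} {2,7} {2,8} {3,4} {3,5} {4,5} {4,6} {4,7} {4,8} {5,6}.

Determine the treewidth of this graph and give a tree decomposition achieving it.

The largest bag has 5 vertices, giving width 4; this decomposition certifies tw(G) ≤ 4. For the lower bound, the 5 vertices {0, 1, 2, 4, 8} are pairwise adjacent, and any tree decomposition puts a clique entirely inside one bag — forcing width ≥ 4. Combining the bounds, tw(G) = 4.

Treewidth 4.
One such decomposition:
Bags: B1 = {0, 1, 4, 5, 6}  B2 = {0, 1, 2, 4, 5}  B3 = {1, 2, 3, 4, 5}  B4 = {0, 1, 2, 4, 7}  B5 = {0, 1, 2, 4, 8}
Tree: B1–B2, B2–B3, B2–B4, B2–B5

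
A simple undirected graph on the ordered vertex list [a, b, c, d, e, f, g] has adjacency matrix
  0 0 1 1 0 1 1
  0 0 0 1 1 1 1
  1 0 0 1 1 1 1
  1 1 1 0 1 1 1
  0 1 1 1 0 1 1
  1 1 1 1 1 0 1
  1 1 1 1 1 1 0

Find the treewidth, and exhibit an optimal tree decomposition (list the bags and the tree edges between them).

Treewidth 4.
One such decomposition:
Bags: B1 = {a, c, d, f, g}  B2 = {c, d, e, f, g}  B3 = {b, d, e, f, g}
Tree: B1–B2, B2–B3

Every bag has size at most 5, so the width is 5 − 1 = 4 and tw(G) ≤ 4. Conversely, {c, d, e, f, g} is a clique of size 5, and the vertices of any clique must share a bag in every tree decomposition; so some bag has ≥ 5 vertices and tw(G) ≥ 4. Therefore the treewidth is 4.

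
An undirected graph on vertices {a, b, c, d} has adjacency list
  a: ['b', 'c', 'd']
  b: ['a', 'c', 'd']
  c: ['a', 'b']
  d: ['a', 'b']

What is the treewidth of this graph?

A width-2 tree decomposition is:
Bags: B1 = {a, b, c}  B2 = {a, b, d}
Tree: B1–B2
The largest bag has 3 vertices, giving width 2; this decomposition certifies tw(G) ≤ 2. On the other hand G contains the 3-clique {a, b, d}. A clique must lie in a single bag of any decomposition, so no decomposition can have width below 2. The upper and lower bounds meet at 2, so that is the treewidth.

2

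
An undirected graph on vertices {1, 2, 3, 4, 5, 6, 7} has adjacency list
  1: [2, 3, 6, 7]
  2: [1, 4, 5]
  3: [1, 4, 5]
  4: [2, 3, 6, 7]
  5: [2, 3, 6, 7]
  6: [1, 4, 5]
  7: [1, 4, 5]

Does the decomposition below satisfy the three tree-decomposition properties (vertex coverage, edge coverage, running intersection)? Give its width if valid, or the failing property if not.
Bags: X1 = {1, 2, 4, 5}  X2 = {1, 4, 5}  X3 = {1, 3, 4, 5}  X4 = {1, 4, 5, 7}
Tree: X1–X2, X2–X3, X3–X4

A tree decomposition must satisfy three properties: every vertex lies in some bag; for every edge, both endpoints lie together in some bag; and for every vertex, the bags containing it form a connected subtree. Here vertex 6 appears in no bag, so the decomposition is invalid.

No — vertex 6 appears in no bag.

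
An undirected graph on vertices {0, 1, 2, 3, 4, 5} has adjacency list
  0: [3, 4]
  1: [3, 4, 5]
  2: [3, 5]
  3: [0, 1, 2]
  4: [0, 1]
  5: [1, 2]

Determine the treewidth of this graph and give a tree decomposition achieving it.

Each bag holds 3 vertices, so the decomposition has width 2, which upper-bounds the treewidth. For the lower bound, G contains the cycle 0–4–1–3–0, so G is not a forest; only forests have treewidth ≤ 1, hence tw(G) ≥ 2. Hence tw(G) = 2 exactly.

Treewidth 2.
One such decomposition:
Bags: B1 = {0, 3, 4}  B2 = {1, 3, 4}  B3 = {1, 2, 3}  B4 = {1, 2, 5}
Tree: B1–B2, B2–B3, B3–B4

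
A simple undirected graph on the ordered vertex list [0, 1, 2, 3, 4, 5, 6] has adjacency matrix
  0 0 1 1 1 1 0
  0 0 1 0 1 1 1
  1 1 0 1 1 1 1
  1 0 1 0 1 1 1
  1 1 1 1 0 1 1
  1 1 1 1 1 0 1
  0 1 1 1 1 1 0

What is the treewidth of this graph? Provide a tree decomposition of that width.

The largest bag has 5 vertices, giving width 4; this decomposition certifies tw(G) ≤ 4. On the other hand G contains the 5-clique {1, 2, 4, 5, 6}. A clique must lie in a single bag of any decomposition, so no decomposition can have width below 4. Hence tw(G) = 4 exactly.

Treewidth 4.
One such decomposition:
Bags: B1 = {0, 2, 3, 4, 5}  B2 = {2, 3, 4, 5, 6}  B3 = {1, 2, 4, 5, 6}
Tree: B1–B2, B2–B3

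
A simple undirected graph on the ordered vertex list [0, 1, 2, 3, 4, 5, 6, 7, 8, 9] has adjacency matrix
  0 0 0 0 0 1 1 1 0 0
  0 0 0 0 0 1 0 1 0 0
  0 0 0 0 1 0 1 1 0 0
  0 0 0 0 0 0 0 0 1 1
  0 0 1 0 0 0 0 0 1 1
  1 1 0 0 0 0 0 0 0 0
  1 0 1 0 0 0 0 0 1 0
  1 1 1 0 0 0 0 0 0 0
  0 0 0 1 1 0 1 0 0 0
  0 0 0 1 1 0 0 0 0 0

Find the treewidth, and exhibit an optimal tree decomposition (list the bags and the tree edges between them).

Each bag holds 3 vertices, so the decomposition has width 2, which upper-bounds the treewidth. Since 3–9–4–8–3 is a cycle in G, G is not acyclic. Forests are exactly the graphs of treewidth ≤ 1, so tw(G) ≥ 2. Hence tw(G) = 2 exactly.

Treewidth 2.
One such decomposition:
Bags: B1 = {3, 8, 9}  B2 = {4, 8, 9}  B3 = {4, 6, 8}  B4 = {2, 4, 6}  B5 = {0, 2, 6}  B6 = {0, 2, 7}  B7 = {0, 5, 7}  B8 = {1, 5, 7}
Tree: B1–B2, B2–B3, B3–B4, B4–B5, B5–B6, B6–B7, B7–B8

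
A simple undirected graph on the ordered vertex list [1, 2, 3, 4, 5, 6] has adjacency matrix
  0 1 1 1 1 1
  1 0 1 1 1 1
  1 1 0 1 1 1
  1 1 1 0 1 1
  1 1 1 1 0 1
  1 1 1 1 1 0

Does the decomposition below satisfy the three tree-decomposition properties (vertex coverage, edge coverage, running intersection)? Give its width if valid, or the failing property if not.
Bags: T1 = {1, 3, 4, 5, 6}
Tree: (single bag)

A tree decomposition must satisfy three properties: every vertex lies in some bag; for every edge, both endpoints lie together in some bag; and for every vertex, the bags containing it form a connected subtree. Here vertex 2 appears in no bag, so the decomposition is invalid.

No — vertex 2 appears in no bag.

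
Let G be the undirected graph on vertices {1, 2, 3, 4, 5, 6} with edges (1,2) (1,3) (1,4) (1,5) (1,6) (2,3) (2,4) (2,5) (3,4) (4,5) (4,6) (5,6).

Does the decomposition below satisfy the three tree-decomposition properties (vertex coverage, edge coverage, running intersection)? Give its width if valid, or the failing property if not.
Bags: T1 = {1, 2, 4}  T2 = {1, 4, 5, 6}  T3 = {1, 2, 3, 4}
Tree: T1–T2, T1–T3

A tree decomposition must satisfy three properties: every vertex lies in some bag; for every edge, both endpoints lie together in some bag; and for every vertex, the bags containing it form a connected subtree. Here edge (5,2) lies in no bag, so the decomposition is invalid.

No — edge (5,2) lies in no bag.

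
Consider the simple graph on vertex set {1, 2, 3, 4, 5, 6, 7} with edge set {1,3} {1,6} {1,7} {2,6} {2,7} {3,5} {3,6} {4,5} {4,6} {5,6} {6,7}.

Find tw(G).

2

A width-2 tree decomposition is:
Bags: B1 = {3, 5, 6}  B2 = {1, 3, 6}  B3 = {1, 6, 7}  B4 = {4, 5, 6}  B5 = {2, 6, 7}
Tree: B1–B2, B2–B3, B1–B4, B3–B5
Every bag has size at most 3, so the width is 3 − 1 = 2 and tw(G) ≤ 2. For the lower bound, the 3 vertices {1, 3, 6} are pairwise adjacent, and any tree decomposition puts a clique entirely inside one bag — forcing width ≥ 2. The upper and lower bounds meet at 2, so that is the treewidth.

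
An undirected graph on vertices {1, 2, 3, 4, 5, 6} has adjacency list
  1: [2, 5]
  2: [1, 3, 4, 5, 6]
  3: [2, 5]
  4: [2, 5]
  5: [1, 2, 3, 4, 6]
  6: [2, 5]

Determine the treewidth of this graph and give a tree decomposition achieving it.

Each bag holds 3 vertices, so the decomposition has width 2, which upper-bounds the treewidth. On the other hand G contains the 3-clique {1, 2, 5}. A clique must lie in a single bag of any decomposition, so no decomposition can have width below 2. Combining the bounds, tw(G) = 2.

Treewidth 2.
One such decomposition:
Bags: B1 = {2, 5, 6}  B2 = {2, 3, 5}  B3 = {2, 4, 5}  B4 = {1, 2, 5}
Tree: B1–B2, B2–B3, B1–B4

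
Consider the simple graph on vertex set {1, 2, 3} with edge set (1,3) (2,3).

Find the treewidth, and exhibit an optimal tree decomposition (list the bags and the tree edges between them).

Treewidth 1.
Bags: B1 = {1, 3}  B2 = {2, 3}
Tree: B1–B2

The largest bag has 2 vertices, giving width 1; this decomposition certifies tw(G) ≤ 1. Any graph with an edge has treewidth ≥ 1, and G has the edge 3–1. Therefore the treewidth is 1.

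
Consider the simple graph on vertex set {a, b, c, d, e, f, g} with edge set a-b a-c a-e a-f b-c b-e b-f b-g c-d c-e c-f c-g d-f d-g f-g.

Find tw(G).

A width-3 tree decomposition is:
Bags: B1 = {a, b, c, f}  B2 = {b, c, f, g}  B3 = {c, d, f, g}  B4 = {a, b, c, e}
Tree: B1–B2, B2–B3, B1–B4
The largest bag has 4 vertices, giving width 3; this decomposition certifies tw(G) ≤ 3. Conversely, {a, b, c, e} is a clique of size 4, and the vertices of any clique must share a bag in every tree decomposition; so some bag has ≥ 4 vertices and tw(G) ≥ 3. The upper and lower bounds meet at 3, so that is the treewidth.

3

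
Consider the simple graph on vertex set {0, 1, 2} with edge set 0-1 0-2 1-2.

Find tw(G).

A width-2 tree decomposition is:
Bags: B1 = {0, 1, 2}
Tree: (single bag)
A single bag containing all 3 vertices is trivially a valid decomposition of width 2. For the lower bound, the 3 vertices {0, 1, 2} are pairwise adjacent, and any tree decomposition puts a clique entirely inside one bag — forcing width ≥ 2. The upper and lower bounds meet at 2, so that is the treewidth.

2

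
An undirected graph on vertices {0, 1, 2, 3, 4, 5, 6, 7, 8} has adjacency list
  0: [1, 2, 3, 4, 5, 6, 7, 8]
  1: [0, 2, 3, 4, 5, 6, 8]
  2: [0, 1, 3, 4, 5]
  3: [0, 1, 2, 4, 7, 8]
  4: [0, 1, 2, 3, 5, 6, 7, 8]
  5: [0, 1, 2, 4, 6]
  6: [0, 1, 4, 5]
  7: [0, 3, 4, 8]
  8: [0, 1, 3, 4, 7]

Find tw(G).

4

A width-4 tree decomposition is:
Bags: B1 = {0, 1, 2, 3, 4}  B2 = {0, 1, 3, 4, 8}  B3 = {0, 1, 2, 4, 5}  B4 = {0, 1, 4, 5, 6}  B5 = {0, 3, 4, 7, 8}
Tree: B1–B2, B1–B3, B3–B4, B2–B5
Each bag holds 5 vertices, so the decomposition has width 4, which upper-bounds the treewidth. For the lower bound, the 5 vertices {0, 1, 3, 4, 8} are pairwise adjacent, and any tree decomposition puts a clique entirely inside one bag — forcing width ≥ 4. Therefore the treewidth is 4.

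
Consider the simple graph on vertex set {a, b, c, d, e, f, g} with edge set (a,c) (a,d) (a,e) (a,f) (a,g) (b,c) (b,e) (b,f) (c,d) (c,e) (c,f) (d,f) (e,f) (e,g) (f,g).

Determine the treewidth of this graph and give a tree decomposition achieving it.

Treewidth 3.
One such decomposition:
Bags: B1 = {a, c, e, f}  B2 = {a, c, d, f}  B3 = {a, e, f, g}  B4 = {b, c, e, f}
Tree: B1–B2, B1–B3, B1–B4

Every bag has size at most 4, so the width is 4 − 1 = 3 and tw(G) ≤ 3. Conversely, {a, e, f, g} is a clique of size 4, and the vertices of any clique must share a bag in every tree decomposition; so some bag has ≥ 4 vertices and tw(G) ≥ 3. The upper and lower bounds meet at 3, so that is the treewidth.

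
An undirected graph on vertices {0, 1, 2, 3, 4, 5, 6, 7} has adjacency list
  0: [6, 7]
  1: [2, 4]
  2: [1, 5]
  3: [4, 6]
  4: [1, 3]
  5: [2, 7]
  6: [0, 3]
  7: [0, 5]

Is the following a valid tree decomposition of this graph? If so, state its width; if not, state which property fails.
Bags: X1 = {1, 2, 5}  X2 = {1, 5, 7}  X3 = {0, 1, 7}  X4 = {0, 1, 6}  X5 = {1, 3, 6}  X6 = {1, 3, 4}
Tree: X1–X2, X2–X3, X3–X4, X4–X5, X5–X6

Checking the three conditions: (i) the bags cover all of {0, 1, 2, 3, 4, 5, 6, 7}; (ii) for each edge, some bag contains both endpoints; (iii) the bags containing any fixed vertex form a subtree. All hold, so the decomposition is valid with width 3 − 1 = 2.

Yes; width 2.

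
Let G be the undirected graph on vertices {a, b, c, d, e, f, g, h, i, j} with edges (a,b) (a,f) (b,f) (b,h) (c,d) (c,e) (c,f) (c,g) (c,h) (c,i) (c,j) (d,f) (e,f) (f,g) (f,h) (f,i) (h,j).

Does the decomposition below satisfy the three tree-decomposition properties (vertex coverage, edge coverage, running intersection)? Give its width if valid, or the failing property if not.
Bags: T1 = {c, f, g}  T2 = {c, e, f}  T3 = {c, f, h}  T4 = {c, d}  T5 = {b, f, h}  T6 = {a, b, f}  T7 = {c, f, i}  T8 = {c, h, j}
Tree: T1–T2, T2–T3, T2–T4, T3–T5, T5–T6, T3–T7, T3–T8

No — edge (f,d) lies in no bag.

A tree decomposition must satisfy three properties: every vertex lies in some bag; for every edge, both endpoints lie together in some bag; and for every vertex, the bags containing it form a connected subtree. Here edge (f,d) lies in no bag, so the decomposition is invalid.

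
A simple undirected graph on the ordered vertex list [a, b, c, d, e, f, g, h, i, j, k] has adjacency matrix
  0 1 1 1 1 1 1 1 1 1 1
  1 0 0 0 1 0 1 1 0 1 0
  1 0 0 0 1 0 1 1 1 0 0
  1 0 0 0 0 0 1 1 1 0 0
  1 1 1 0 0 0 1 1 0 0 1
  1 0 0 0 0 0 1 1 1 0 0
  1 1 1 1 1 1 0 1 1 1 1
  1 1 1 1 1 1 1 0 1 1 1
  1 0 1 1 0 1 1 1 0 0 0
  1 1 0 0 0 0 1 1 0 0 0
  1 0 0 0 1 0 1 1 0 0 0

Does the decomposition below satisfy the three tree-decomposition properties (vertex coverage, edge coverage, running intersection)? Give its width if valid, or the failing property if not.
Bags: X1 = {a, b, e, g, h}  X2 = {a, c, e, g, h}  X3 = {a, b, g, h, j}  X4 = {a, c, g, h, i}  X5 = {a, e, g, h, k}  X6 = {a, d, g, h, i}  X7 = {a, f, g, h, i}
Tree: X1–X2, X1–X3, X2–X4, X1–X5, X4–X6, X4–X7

Yes; width 4.

Vertex coverage: the bags together contain {a, b, c, d, e, f, g, h, i, j, k}, the full vertex set. Edge coverage: each edge of G has both endpoints in at least one bag. Running intersection: for every vertex, the bags containing it form a connected subtree. All three properties hold, so this is a valid tree decomposition of width max|bag| − 1 = 4, and hence tw(G) ≤ 4.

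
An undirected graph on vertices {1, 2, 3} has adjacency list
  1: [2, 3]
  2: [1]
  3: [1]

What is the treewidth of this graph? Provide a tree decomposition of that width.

Treewidth 1.
One such decomposition:
Bags: B1 = {1, 3}  B2 = {1, 2}
Tree: B1–B2

Each bag holds 2 vertices, so the decomposition has width 1, which upper-bounds the treewidth. G has an edge, so its treewidth is at least 1. The upper and lower bounds meet at 1, so that is the treewidth.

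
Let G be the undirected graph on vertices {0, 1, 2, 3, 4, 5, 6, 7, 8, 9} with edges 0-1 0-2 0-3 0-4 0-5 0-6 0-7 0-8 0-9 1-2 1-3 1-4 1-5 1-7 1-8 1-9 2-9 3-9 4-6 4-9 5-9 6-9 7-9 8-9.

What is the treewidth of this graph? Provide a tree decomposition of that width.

Treewidth 3.
Bags: B1 = {0, 1, 4, 9}  B2 = {0, 1, 7, 9}  B3 = {0, 1, 3, 9}  B4 = {0, 1, 8, 9}  B5 = {0, 4, 6, 9}  B6 = {0, 1, 5, 9}  B7 = {0, 1, 2, 9}
Tree: B1–B2, B1–B3, B2–B4, B1–B5, B1–B6, B6–B7

Each bag holds 4 vertices, so the decomposition has width 3, which upper-bounds the treewidth. For the lower bound, the 4 vertices {0, 1, 2, 9} are pairwise adjacent, and any tree decomposition puts a clique entirely inside one bag — forcing width ≥ 3. Combining the bounds, tw(G) = 3.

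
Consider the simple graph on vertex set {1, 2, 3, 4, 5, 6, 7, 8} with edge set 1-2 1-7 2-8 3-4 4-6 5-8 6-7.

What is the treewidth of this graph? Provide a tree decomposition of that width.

The largest bag has 2 vertices, giving width 1; this decomposition certifies tw(G) ≤ 1. G has an edge, so its treewidth is at least 1. Hence tw(G) = 1 exactly.

Treewidth 1.
One such decomposition:
Bags: B1 = {3, 4}  B2 = {4, 6}  B3 = {6, 7}  B4 = {1, 7}  B5 = {1, 2}  B6 = {2, 8}  B7 = {5, 8}
Tree: B1–B2, B2–B3, B3–B4, B4–B5, B5–B6, B6–B7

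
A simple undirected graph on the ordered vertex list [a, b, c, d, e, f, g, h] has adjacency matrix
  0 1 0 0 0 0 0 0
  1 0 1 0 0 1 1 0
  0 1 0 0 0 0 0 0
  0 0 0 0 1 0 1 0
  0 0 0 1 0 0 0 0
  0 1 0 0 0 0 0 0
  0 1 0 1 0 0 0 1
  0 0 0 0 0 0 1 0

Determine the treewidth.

1

A width-1 tree decomposition is:
Bags: B1 = {b, g}  B2 = {b, f}  B3 = {g, h}  B4 = {d, g}  B5 = {a, b}  B6 = {d, e}  B7 = {b, c}
Tree: B1–B2, B1–B3, B3–B4, B1–B5, B4–B6, B1–B7
Each bag holds 2 vertices, so the decomposition has width 1, which upper-bounds the treewidth. G has an edge, so its treewidth is at least 1. Hence tw(G) = 1 exactly.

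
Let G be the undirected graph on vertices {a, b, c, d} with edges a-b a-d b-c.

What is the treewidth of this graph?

A width-1 tree decomposition is:
Bags: B1 = {a, d}  B2 = {a, b}  B3 = {b, c}
Tree: B1–B2, B2–B3
Every bag has size at most 2, so the width is 2 − 1 = 1 and tw(G) ≤ 1. Any graph with an edge has treewidth ≥ 1, and G has the edge d–a. Combining the bounds, tw(G) = 1.

1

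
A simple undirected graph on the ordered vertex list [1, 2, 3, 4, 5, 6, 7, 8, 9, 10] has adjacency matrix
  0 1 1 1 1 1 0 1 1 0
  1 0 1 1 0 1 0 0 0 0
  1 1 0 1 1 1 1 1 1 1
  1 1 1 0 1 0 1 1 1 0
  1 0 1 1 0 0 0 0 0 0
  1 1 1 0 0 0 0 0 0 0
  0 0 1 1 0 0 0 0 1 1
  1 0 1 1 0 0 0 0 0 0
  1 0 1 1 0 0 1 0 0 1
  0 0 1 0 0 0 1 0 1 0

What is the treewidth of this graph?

A width-3 tree decomposition is:
Bags: B1 = {1, 3, 4, 9}  B2 = {1, 3, 4, 5}  B3 = {1, 2, 3, 4}  B4 = {1, 3, 4, 8}  B5 = {1, 2, 3, 6}  B6 = {3, 4, 7, 9}  B7 = {3, 7, 9, 10}
Tree: B1–B2, B2–B3, B2–B4, B3–B5, B1–B6, B6–B7
Each bag holds 4 vertices, so the decomposition has width 3, which upper-bounds the treewidth. For the lower bound, the 4 vertices {1, 3, 4, 8} are pairwise adjacent, and any tree decomposition puts a clique entirely inside one bag — forcing width ≥ 3. Therefore the treewidth is 3.

3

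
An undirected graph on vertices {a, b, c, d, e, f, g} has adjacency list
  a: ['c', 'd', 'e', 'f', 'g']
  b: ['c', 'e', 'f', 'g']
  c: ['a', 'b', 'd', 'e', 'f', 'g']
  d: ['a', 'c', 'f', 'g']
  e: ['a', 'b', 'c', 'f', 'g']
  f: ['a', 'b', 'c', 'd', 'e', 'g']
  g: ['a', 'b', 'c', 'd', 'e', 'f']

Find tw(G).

4

A width-4 tree decomposition is:
Bags: B1 = {a, c, e, f, g}  B2 = {b, c, e, f, g}  B3 = {a, c, d, f, g}
Tree: B1–B2, B1–B3
Every bag has size at most 5, so the width is 5 − 1 = 4 and tw(G) ≤ 4. Conversely, {a, c, d, f, g} is a clique of size 5, and the vertices of any clique must share a bag in every tree decomposition; so some bag has ≥ 5 vertices and tw(G) ≥ 4. Hence tw(G) = 4 exactly.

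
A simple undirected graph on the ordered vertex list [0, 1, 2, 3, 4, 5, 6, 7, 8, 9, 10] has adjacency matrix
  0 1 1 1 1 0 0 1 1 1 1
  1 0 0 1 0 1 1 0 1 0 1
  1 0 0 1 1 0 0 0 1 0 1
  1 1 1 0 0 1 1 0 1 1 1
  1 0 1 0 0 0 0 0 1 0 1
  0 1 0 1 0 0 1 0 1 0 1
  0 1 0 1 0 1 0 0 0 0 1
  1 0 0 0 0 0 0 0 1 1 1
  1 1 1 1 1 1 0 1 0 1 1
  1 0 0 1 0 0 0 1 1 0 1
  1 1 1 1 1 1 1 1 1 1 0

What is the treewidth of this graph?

4

A width-4 tree decomposition is:
Bags: B1 = {0, 1, 3, 8, 10}  B2 = {1, 3, 5, 8, 10}  B3 = {0, 3, 8, 9, 10}  B4 = {0, 2, 3, 8, 10}  B5 = {0, 2, 4, 8, 10}  B6 = {1, 3, 5, 6, 10}  B7 = {0, 7, 8, 9, 10}
Tree: B1–B2, B1–B3, B3–B4, B4–B5, B2–B6, B3–B7
Every bag has size at most 5, so the width is 5 − 1 = 4 and tw(G) ≤ 4. Conversely, {0, 1, 3, 8, 10} is a clique of size 5, and the vertices of any clique must share a bag in every tree decomposition; so some bag has ≥ 5 vertices and tw(G) ≥ 4. Therefore the treewidth is 4.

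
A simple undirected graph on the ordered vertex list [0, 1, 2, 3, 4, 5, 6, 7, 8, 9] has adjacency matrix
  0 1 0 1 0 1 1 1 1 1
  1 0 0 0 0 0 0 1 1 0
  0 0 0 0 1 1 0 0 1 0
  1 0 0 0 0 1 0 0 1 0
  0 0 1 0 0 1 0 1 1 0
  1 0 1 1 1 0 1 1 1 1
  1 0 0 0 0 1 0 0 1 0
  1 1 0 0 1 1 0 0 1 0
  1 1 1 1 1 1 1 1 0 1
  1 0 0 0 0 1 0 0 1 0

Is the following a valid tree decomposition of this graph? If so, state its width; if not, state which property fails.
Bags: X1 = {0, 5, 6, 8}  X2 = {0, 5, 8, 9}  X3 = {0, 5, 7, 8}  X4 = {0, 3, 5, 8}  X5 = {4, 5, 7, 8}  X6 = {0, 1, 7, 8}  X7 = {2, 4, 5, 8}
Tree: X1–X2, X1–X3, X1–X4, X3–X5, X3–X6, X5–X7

Yes; width 3.

Vertex coverage: the bags together contain {0, 1, 2, 3, 4, 5, 6, 7, 8, 9}, the full vertex set. Edge coverage: each edge of G has both endpoints in at least one bag. Running intersection: for every vertex, the bags containing it form a connected subtree. All three properties hold, so this is a valid tree decomposition of width max|bag| − 1 = 3, and hence tw(G) ≤ 3.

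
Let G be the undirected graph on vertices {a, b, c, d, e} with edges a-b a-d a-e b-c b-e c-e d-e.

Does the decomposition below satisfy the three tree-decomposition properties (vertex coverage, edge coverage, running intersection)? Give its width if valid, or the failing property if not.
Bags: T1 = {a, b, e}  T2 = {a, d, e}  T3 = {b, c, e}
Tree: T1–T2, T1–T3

Every vertex of G appears in some bag (union = {a, b, c, d, e}); every edge is covered by a bag; and for each vertex v the set of bags containing v is connected in the bag tree. The decomposition is therefore valid. The largest bag has 3 vertices, so the width is 2.

Yes; width 2.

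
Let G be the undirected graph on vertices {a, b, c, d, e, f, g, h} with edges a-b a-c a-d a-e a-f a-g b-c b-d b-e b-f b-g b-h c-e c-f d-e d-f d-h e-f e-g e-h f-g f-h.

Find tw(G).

4

A width-4 tree decomposition is:
Bags: B1 = {a, b, d, e, f}  B2 = {b, d, e, f, h}  B3 = {a, b, c, e, f}  B4 = {a, b, e, f, g}
Tree: B1–B2, B1–B3, B1–B4
The largest bag has 5 vertices, giving width 4; this decomposition certifies tw(G) ≤ 4. For the lower bound, the 5 vertices {b, d, e, f, h} are pairwise adjacent, and any tree decomposition puts a clique entirely inside one bag — forcing width ≥ 4. Hence tw(G) = 4 exactly.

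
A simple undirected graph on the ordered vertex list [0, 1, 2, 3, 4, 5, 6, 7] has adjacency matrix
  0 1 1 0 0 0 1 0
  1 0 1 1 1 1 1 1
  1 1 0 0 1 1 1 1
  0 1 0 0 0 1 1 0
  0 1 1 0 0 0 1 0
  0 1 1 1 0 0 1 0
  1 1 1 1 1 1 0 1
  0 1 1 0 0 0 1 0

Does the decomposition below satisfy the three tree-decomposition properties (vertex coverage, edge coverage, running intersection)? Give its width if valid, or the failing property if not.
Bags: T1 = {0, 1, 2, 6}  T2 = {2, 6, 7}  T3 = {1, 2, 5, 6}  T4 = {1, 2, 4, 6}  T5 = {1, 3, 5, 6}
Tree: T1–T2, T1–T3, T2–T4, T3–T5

A tree decomposition must satisfy three properties: every vertex lies in some bag; for every edge, both endpoints lie together in some bag; and for every vertex, the bags containing it form a connected subtree. Here edge (1,7) lies in no bag, so the decomposition is invalid.

No — edge (1,7) lies in no bag.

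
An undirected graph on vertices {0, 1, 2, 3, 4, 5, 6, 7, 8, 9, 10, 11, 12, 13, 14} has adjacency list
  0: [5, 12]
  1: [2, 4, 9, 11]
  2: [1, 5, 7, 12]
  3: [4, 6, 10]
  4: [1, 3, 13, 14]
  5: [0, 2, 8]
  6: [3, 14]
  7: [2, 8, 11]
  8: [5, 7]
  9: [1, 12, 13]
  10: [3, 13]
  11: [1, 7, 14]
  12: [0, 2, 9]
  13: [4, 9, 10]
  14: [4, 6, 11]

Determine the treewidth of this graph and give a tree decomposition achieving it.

Each bag holds 4 vertices, so the decomposition has width 3, which upper-bounds the treewidth. For the lower bound: the 4 vertex sets {3,6,10}, {14}, {4}, {1,9,11,13} are disjoint, each induces a connected subgraph, and every pair is joined by at least one edge of G. Contracting each set to a single vertex therefore yields K_{4} as a minor, and since treewidth is minor-monotone, tw(G) ≥ tw(K_{4}) = 3. Hence tw(G) = 3 exactly.

Treewidth 3.
One such decomposition:
Bags: B1 = {3, 6, 10, 14}  B2 = {3, 4, 10, 14}  B3 = {4, 10, 13, 14}  B4 = {4, 11, 13, 14}  B5 = {1, 4, 11, 13}  B6 = {1, 9, 11, 13}  B7 = {1, 7, 9, 11}  B8 = {1, 2, 7, 9}  B9 = {2, 7, 9, 12}  B10 = {2, 7, 8, 12}  B11 = {2, 5, 8, 12}  B12 = {0, 5, 8, 12}
Tree: B1–B2, B2–B3, B3–B4, B4–B5, B5–B6, B6–B7, B7–B8, B8–B9, B9–B10, B10–B11, B11–B12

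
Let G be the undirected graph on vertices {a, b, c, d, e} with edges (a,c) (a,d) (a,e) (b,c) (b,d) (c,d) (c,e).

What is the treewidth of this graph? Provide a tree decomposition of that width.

The largest bag has 3 vertices, giving width 2; this decomposition certifies tw(G) ≤ 2. On the other hand G contains the 3-clique {a, c, d}. A clique must lie in a single bag of any decomposition, so no decomposition can have width below 2. Therefore the treewidth is 2.

Treewidth 2.
One optimal decomposition is:
Bags: B1 = {a, c, e}  B2 = {a, c, d}  B3 = {b, c, d}
Tree: B1–B2, B2–B3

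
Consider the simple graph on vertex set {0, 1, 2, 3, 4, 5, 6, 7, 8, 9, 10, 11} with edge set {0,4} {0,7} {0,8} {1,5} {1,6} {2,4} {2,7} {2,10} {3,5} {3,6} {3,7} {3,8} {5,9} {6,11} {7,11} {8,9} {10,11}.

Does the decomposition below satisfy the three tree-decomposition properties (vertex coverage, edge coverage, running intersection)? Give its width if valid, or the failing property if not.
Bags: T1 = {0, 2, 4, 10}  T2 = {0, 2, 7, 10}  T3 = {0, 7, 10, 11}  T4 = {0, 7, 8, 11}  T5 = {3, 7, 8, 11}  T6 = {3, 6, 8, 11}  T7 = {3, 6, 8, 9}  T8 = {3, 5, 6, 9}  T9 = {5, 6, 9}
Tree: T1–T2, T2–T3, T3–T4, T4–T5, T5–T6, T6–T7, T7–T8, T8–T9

No — vertex 1 appears in no bag.

A tree decomposition must satisfy three properties: every vertex lies in some bag; for every edge, both endpoints lie together in some bag; and for every vertex, the bags containing it form a connected subtree. Here vertex 1 appears in no bag, so the decomposition is invalid.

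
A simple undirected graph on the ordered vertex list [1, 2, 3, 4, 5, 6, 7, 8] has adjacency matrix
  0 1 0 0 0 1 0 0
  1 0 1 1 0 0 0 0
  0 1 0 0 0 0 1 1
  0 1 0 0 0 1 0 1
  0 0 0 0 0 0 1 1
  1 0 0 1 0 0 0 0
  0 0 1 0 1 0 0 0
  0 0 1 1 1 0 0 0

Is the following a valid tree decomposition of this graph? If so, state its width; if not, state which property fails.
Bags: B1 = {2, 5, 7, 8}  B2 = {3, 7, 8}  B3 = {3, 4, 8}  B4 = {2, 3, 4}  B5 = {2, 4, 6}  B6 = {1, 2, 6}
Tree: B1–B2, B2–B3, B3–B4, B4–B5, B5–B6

No — bags containing vertex 2 are not connected in the tree.

A tree decomposition must satisfy three properties: every vertex lies in some bag; for every edge, both endpoints lie together in some bag; and for every vertex, the bags containing it form a connected subtree. Here bags containing vertex 2 are not connected in the tree, so the decomposition is invalid.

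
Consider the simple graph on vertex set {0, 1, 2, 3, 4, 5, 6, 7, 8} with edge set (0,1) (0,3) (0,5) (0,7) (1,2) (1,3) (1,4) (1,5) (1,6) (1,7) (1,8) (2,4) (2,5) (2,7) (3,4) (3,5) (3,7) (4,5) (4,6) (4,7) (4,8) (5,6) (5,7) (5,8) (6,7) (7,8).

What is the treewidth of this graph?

4

A width-4 tree decomposition is:
Bags: B1 = {1, 2, 4, 5, 7}  B2 = {1, 3, 4, 5, 7}  B3 = {0, 1, 3, 5, 7}  B4 = {1, 4, 5, 7, 8}  B5 = {1, 4, 5, 6, 7}
Tree: B1–B2, B2–B3, B1–B4, B1–B5
The largest bag has 5 vertices, giving width 4; this decomposition certifies tw(G) ≤ 4. On the other hand G contains the 5-clique {0, 1, 3, 5, 7}. A clique must lie in a single bag of any decomposition, so no decomposition can have width below 4. Therefore the treewidth is 4.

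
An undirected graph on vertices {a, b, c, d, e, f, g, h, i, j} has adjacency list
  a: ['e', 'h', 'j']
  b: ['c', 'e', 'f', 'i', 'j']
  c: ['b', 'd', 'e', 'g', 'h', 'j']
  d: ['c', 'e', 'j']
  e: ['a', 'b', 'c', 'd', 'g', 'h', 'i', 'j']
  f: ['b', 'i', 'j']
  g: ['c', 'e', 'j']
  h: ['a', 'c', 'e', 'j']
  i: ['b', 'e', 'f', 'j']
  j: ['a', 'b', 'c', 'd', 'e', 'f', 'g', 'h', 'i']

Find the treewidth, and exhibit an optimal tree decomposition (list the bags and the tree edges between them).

Treewidth 3.
One such decomposition:
Bags: B1 = {c, d, e, j}  B2 = {c, e, h, j}  B3 = {b, c, e, j}  B4 = {a, e, h, j}  B5 = {b, e, i, j}  B6 = {b, f, i, j}  B7 = {c, e, g, j}
Tree: B1–B2, B2–B3, B2–B4, B3–B5, B5–B6, B3–B7

Every bag has size at most 4, so the width is 4 − 1 = 3 and tw(G) ≤ 3. Conversely, {c, d, e, j} is a clique of size 4, and the vertices of any clique must share a bag in every tree decomposition; so some bag has ≥ 4 vertices and tw(G) ≥ 3. Combining the bounds, tw(G) = 3.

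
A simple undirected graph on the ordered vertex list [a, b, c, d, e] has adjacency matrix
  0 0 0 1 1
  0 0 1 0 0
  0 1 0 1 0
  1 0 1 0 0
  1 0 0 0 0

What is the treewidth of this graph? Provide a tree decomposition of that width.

Every bag has size at most 2, so the width is 2 − 1 = 1 and tw(G) ≤ 1. Any graph with an edge has treewidth ≥ 1, and G has the edge c–d. Therefore the treewidth is 1.

Treewidth 1.
One such decomposition:
Bags: B1 = {c, d}  B2 = {b, c}  B3 = {a, d}  B4 = {a, e}
Tree: B1–B2, B1–B3, B3–B4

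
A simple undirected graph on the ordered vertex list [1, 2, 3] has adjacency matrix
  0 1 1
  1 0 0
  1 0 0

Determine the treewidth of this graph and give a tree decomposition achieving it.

Treewidth 1.
One optimal decomposition is:
Bags: B1 = {1, 2}  B2 = {1, 3}
Tree: B1–B2

Each bag holds 2 vertices, so the decomposition has width 1, which upper-bounds the treewidth. Any graph with an edge has treewidth ≥ 1, and G has the edge 1–2. Therefore the treewidth is 1.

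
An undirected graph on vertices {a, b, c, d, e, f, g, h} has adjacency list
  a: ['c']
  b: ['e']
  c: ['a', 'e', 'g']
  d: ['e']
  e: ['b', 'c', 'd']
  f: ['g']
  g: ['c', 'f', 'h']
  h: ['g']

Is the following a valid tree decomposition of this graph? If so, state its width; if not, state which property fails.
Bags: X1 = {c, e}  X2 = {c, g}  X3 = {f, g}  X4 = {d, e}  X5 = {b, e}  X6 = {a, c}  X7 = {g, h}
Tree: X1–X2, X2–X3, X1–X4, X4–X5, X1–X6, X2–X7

Yes; width 1.

Checking the three conditions: (i) the bags cover all of {a, b, c, d, e, f, g, h}; (ii) for each edge, some bag contains both endpoints; (iii) the bags containing any fixed vertex form a subtree. All hold, so the decomposition is valid with width 2 − 1 = 1.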